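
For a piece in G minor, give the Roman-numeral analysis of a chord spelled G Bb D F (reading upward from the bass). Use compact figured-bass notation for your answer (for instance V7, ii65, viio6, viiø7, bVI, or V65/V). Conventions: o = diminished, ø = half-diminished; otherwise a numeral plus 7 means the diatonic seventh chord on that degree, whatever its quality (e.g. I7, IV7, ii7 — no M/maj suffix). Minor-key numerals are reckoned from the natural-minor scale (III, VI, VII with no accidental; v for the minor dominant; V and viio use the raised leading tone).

Stacked in thirds the chord is G-Bb-D-F: a minor seventh chord on G.
G is scale degree 1 in G minor, and a minor seventh chord on that degree is written i7.

i7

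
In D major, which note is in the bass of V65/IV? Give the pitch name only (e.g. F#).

F#

The applied chord V65/IV is rooted on D: D-F#-A-C.
The figure 65 means first inversion — the third is in the bass.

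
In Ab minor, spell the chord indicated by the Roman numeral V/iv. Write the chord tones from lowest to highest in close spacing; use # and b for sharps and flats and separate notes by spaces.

Ab C Eb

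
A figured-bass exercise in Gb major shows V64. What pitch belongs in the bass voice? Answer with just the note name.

Ab

V in Gb major has root Db; the chord is Db-F-Ab.
The figure 64 means second inversion — the fifth is in the bass.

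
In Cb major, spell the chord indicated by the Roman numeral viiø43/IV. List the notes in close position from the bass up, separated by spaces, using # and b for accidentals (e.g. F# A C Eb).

Bbb Db Eb Gb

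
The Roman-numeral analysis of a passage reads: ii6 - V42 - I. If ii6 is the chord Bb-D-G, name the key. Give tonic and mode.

The chord Gm/Bb is a minor triad rooted on G; its label is ii6.
Counting down one scale step from G places the tonic on F; a minor triad on degree 2 is diatonic only in major.

F major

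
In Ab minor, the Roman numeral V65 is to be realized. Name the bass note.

G

V in Ab minor has root Eb; the chord is Eb-G-Bb-Db.
The figure 65 means first inversion — the third is in the bass.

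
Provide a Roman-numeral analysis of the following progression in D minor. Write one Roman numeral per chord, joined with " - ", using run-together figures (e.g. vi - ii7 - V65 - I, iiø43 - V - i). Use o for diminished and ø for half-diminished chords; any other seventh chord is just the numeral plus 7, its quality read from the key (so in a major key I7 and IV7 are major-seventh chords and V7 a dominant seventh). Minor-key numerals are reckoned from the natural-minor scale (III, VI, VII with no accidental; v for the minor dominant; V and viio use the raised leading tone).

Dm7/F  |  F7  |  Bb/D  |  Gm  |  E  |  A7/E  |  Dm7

i65 - V7/VI - VI6 - iv - V/V - V43 - i7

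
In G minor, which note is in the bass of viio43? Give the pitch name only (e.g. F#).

viio in G minor has root F#; the chord is F#-A-C-Eb.
The figure 43 means second inversion — the fifth is in the bass.

C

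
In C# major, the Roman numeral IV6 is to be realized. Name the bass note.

A#

IV in C# major has root F#; the chord is F#-A#-C#.
The figure 6 means first inversion — the third is in the bass.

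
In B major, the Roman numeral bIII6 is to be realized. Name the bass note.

bIII in B major has root D; the chord is D-F#-A.
The figure 6 means first inversion — the third is in the bass.

F#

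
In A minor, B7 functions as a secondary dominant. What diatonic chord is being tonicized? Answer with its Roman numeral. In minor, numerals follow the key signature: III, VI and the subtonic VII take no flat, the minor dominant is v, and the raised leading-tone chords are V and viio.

V

The chord is a dominant seventh chord on B.
A dominant resolves down a perfect fifth: B → E. In A minor, E is scale degree 5, i.e. V.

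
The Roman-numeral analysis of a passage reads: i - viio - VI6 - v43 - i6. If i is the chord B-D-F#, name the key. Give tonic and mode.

i is given as B-D-F# — a minor triad with root B.
If B is scale degree 1 and the mode makes that degree carry a minor triad, the tonic is B and the mode is minor.

B minor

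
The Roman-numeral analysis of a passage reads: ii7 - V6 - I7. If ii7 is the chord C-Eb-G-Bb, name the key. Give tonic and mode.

The chord Cm7 is a minor seventh chord rooted on C; its label is ii7.
Counting down one scale step from C places the tonic on Bb; a minor seventh chord on degree 2 is diatonic only in major.

Bb major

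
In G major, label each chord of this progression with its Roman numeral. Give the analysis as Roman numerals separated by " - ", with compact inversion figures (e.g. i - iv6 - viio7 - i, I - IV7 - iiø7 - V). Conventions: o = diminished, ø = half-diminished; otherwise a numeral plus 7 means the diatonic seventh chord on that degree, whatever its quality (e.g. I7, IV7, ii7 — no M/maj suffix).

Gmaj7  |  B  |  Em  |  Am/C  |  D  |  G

I7 - V/vi - vi - ii6 - V - I

Gmaj7 has root G, degree 1 in G major, so I7.
B: a major triad on B, the applied dominant of vi → V/vi.
Em: minor triad on E = scale degree 6 → vi.
Am/C has root A, degree 2 in G major, so ii6.
D has root D, degree 5 in G major, so V.
G: major triad on G = scale degree 1 → I.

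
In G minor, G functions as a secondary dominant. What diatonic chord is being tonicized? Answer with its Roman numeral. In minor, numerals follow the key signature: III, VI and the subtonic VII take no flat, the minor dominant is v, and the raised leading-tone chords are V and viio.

The chord is a major triad on G.
A dominant resolves down a perfect fifth: G → C. In G minor, C is scale degree 4, i.e. iv.

iv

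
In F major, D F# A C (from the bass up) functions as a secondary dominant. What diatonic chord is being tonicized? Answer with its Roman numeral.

The chord is a dominant seventh chord on D.
A dominant resolves down a perfect fifth: D → G. In F major, G is scale degree 2, i.e. ii.

ii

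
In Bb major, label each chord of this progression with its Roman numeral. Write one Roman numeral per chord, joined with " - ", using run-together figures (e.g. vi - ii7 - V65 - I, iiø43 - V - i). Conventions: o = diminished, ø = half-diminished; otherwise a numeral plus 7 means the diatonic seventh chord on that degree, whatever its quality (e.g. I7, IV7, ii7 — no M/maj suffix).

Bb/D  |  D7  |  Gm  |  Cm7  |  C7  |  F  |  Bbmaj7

Bb/D has root Bb, degree 1 in Bb major, so I6.
D7 is the secondary dominant of vi (dominant seventh chord on D): V7/vi.
Gm: minor triad on G = scale degree 6 → vi.
Cm7: root C is the supertonic; minor seventh chord there is ii7.
C7: chromatic; C is V of V, so V7/V.
F: major triad on F = scale degree 5 → V.
Bbmaj7 has root Bb, degree 1 in Bb major, so I7.

I6 - V7/vi - vi - ii7 - V7/V - V - I7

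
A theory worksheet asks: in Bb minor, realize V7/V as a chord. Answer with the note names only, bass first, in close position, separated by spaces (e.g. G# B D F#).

C E G Bb

The slash means an applied dominant: we want the dominant of V. In Bb minor, V is F major, and its dominant is built on C.
Building a dominant seventh chord on C gives C-E-G-Bb.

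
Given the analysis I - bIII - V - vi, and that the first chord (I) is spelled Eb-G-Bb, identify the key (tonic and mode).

Eb major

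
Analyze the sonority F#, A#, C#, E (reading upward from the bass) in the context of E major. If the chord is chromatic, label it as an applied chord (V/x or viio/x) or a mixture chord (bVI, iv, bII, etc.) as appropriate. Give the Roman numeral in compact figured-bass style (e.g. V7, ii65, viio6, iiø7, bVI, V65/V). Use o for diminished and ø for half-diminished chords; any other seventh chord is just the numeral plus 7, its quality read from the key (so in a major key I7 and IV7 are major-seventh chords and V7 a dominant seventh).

V7/V

The pitches F#-A#-C#-E form a dominant seventh chord rooted on F#.
F# is not a diatonic chord root with this quality in E major, but it lies a perfect fifth above B (V), so the chord functions as an applied dominant of V.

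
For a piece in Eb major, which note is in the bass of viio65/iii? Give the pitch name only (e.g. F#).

A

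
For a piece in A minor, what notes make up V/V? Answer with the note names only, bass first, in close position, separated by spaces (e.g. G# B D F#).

B D# F#

The slash means an applied dominant: we want the dominant of V. In A minor, V is E major, and its dominant is built on B.
Building a major triad on B gives B-D#-F#.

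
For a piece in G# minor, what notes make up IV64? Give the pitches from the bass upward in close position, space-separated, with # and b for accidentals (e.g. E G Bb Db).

Scale degree 4 in G# minor is C#; here the chord built on it is altered to a major triad. IV64 is the major subdominant, borrowed from the parallel major.
So the chord is C#-E#-G#, a major triad.
With the 64 figure the chord is in second inversion; from the bass G# upward in close position it reads G#-C#-E#.

G# C# E#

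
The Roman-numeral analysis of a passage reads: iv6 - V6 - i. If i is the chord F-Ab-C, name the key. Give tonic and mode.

i is given as F-Ab-C — a minor triad with root F.
If F is scale degree 1 and the mode makes that degree carry a minor triad, the tonic is F and the mode is minor.

F minor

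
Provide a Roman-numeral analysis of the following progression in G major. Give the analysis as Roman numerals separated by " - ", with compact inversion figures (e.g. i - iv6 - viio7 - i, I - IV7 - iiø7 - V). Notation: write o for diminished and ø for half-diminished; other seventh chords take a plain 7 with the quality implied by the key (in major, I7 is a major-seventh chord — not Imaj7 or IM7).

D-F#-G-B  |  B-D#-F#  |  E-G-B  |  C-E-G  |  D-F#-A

I43 - V/vi - vi - IV - V

D-F#-G-B has root G, degree 1 in G major, so I43.
B-D#-F#: chromatic; B is V of vi, so V/vi.
E-G-B: minor triad on E = scale degree 6 → vi.
C-E-G: root C is the subdominant; major triad there is IV.
D-F#-A: root D is the dominant; major triad there is V.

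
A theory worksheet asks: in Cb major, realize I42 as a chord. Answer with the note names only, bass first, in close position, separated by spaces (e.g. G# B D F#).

The numeral's case and figure indicate a major seventh chord. In Cb major its root, scale degree 1, is Cb.
That chord is spelled Cb-Eb-Gb-Bb.
With the 42 figure the chord is in third inversion; from the bass Bb upward in close position it reads Bb-Cb-Eb-Gb.

Bb Cb Eb Gb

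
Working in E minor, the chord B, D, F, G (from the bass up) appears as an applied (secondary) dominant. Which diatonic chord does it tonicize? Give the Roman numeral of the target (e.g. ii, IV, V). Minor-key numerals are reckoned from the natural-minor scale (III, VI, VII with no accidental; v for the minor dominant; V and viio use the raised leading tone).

The chord is a dominant seventh chord on G.
A dominant resolves down a perfect fifth: G → C. In E minor, C is scale degree 6, i.e. VI.

VI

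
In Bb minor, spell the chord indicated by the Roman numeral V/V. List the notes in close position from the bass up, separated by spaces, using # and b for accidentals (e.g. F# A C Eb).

C E G

V/V is a secondary dominant — the dominant triad of V. V in Bb minor is F, so the applied chord's root is C, a perfect fifth above.
Building a major triad on C gives C-E-G.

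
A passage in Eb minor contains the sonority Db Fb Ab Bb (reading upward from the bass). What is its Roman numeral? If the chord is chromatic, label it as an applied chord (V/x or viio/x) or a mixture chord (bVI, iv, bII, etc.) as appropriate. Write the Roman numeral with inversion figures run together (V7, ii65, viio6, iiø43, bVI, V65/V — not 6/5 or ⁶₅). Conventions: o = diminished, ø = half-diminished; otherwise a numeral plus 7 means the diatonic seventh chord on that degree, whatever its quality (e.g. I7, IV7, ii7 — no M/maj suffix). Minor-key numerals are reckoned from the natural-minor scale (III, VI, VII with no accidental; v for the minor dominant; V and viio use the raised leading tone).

viiø65/VI

Stacked in thirds the chord is Bb-Db-Fb-Ab: a half-diminished seventh chord on Bb.
Bb sits a half step below Cb (VI in Eb minor); a diminished chord there is the applied leading-tone chord of VI.
With Db in the bass the chord is in first inversion, so the figured bass is 65.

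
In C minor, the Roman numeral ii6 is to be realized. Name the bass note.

F

ii in C minor has root D; the chord is D-F-A.
The figure 6 means first inversion — the third is in the bass.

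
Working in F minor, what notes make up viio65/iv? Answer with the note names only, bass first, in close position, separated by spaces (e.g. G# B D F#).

C Eb Gb A

viio65/iv is a secondary leading-tone chord. The target iv is Bb in F minor; the applied chord is rooted a semitone below, on A.
Building a fully diminished seventh chord on A gives A-C-Eb-Gb.
With the 65 figure the chord is in first inversion; from the bass C upward in close position it reads C-Eb-Gb-A.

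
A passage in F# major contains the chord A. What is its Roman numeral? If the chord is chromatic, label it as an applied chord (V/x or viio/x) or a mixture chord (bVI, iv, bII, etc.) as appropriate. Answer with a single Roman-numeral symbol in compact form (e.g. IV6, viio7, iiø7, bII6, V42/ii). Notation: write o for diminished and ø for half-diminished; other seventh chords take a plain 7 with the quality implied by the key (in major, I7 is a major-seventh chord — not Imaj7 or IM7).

The pitches A-C#-E form a major triad rooted on A.
A is the lowered third degree of F# major (diatonic 3 would be A#). This is a major triad on the lowered third degree, borrowed from the parallel minor.

bIII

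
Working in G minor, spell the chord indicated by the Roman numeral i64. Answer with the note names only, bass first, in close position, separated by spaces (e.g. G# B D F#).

In G minor, the tonic is G, and the diatonic chord built there is a minor triad.
Stacking thirds from G gives G-Bb-D.
The figured bass 64 indicates second inversion, placing the fifth (D) in the bass: D-G-Bb.

D G Bb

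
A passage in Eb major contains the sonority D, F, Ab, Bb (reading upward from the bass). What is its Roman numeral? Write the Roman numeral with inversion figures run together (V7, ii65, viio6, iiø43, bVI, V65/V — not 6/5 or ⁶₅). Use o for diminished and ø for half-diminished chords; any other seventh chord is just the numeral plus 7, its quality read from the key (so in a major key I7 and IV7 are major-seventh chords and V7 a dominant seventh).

V65

Stacked in thirds the chord is Bb-D-F-Ab: a dominant seventh chord on Bb.
In Eb major, Bb is the dominant; the diatonic dominant seventh chord there is V7.
With D in the bass the chord is in first inversion, so the figured bass is 65.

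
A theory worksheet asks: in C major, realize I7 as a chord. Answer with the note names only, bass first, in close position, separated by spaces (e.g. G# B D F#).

C E G B

In C major, the tonic is C, and the diatonic chord built there is a major seventh chord.
Stacking thirds from C gives C-E-G-B.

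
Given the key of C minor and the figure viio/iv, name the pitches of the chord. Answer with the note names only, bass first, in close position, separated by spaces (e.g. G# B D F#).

E G Bb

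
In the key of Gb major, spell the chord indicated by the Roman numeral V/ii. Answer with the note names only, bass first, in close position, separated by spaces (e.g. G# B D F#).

V/ii is a secondary dominant — the dominant triad of ii. ii in Gb major is Ab, so the applied chord's root is Eb, a perfect fifth above.
Building a major triad on Eb gives Eb-G-Bb.

Eb G Bb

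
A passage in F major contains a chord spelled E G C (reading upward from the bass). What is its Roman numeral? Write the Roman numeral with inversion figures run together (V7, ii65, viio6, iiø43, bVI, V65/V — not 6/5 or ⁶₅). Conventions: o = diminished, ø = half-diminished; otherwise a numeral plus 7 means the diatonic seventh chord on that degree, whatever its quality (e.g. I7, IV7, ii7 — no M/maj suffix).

V6

The pitches C-E-G form a major triad rooted on C.
C is scale degree 5 in F major, and a major triad on that degree is written V.
With E in the bass the chord is in first inversion, so the figured bass is 6.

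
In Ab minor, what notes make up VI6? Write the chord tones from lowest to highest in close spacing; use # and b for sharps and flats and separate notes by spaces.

Ab Cb Fb

In Ab minor, the sixth degree is Fb, and the diatonic chord built there is a major triad.
That chord is spelled Fb-Ab-Cb.
The figured bass 6 indicates first inversion, placing the third (Ab) in the bass: Ab-Cb-Fb.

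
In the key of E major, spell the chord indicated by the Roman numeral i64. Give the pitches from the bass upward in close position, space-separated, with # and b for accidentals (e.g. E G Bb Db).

B E G

i64 is the minor tonic, borrowed from the parallel minor. In E major that root is E.
So the chord is E-G-B, a minor triad.
The figured bass 64 indicates second inversion, placing the fifth (B) in the bass: B-E-G.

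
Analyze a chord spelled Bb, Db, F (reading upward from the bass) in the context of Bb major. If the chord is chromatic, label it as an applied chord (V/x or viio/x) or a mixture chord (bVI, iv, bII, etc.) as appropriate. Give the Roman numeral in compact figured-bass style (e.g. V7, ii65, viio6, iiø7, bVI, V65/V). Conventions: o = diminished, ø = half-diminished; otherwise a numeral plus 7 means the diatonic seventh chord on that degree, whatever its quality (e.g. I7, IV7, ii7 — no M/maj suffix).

i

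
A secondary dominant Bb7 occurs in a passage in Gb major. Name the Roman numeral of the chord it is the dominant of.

vi

The chord is a dominant seventh chord on Bb.
A dominant resolves down a perfect fifth: Bb → Eb. In Gb major, Eb is scale degree 6, i.e. vi.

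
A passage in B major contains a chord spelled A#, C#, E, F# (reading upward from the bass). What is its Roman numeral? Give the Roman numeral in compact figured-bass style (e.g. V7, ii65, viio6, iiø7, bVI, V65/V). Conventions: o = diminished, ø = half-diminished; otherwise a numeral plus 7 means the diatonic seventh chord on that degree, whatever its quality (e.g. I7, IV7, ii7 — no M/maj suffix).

Stacked in thirds the chord is F#-A#-C#-E: a dominant seventh chord on F#.
In B major, F# is the dominant; the diatonic dominant seventh chord there is V7.
With A# in the bass the chord is in first inversion, so the figured bass is 65.

V65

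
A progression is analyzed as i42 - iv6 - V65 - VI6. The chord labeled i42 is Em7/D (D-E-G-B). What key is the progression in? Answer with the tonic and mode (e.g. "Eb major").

E minor

The anchor chord is a minor seventh chord on E, labeled i42.
If E is scale degree 1 and the mode makes that degree carry a minor seventh chord, the tonic is E and the mode is minor.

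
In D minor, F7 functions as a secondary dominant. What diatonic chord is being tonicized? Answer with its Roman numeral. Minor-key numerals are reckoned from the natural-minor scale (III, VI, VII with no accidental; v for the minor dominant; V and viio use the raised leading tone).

VI

The chord is a dominant seventh chord on F.
A dominant resolves down a perfect fifth: F → Bb. In D minor, Bb is scale degree 6, i.e. VI.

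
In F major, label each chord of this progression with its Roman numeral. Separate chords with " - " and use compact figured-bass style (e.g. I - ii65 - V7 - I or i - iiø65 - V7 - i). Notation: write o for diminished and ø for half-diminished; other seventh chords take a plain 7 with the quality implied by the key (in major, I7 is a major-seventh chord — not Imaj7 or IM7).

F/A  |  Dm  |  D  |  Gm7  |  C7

I6 - vi - V/ii - ii7 - V7

F/A has root F, degree 1 in F major, so I6.
Dm: root D is the submediant; minor triad there is vi.
D is the secondary dominant of ii (major triad on D): V/ii.
Gm7: root G is the supertonic; minor seventh chord there is ii7.
C7 has root C, degree 5 in F major, so V7.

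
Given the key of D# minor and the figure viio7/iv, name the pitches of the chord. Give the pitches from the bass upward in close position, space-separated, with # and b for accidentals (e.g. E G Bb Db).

F## A# C# E

viio7/iv is a secondary leading-tone chord. The target iv is G# in D# minor; the applied chord is rooted a semitone below, on F##.
Building a fully diminished seventh chord on F## gives F##-A#-C#-E.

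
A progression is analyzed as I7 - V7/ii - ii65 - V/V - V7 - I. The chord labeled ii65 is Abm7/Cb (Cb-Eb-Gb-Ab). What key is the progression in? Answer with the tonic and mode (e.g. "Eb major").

The anchor chord is a minor seventh chord on Ab, labeled ii65.
Counting down one scale step from Ab places the tonic on Gb; a minor seventh chord on degree 2 is diatonic only in major.

Gb major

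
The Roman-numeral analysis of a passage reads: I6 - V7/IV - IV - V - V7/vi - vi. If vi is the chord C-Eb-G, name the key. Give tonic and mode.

Eb major

vi is given as C-Eb-G — a minor triad with root C.
Counting down 5 scale steps from C places the tonic on Eb; a minor triad on degree 6 is diatonic only in major.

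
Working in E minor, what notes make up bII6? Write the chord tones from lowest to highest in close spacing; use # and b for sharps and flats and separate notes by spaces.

bII6 is the Neapolitan sixth — a major triad on the lowered second degree, here in its customary first inversion. In E minor that root is F.
So the chord is F-A-C, a major triad.
The figured bass 6 indicates first inversion, placing the third (A) in the bass: A-C-F.

A C F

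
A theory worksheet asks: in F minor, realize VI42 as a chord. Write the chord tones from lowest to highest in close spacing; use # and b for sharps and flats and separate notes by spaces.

C Db F Ab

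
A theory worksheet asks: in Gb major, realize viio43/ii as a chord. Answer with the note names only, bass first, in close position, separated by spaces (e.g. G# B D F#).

Db Fb G Bb

The slash marks an applied leading-tone chord: viio of ii. In Gb major, ii is Ab, so the leading tone to it is G, a half step below.
Building a fully diminished seventh chord on G gives G-Bb-Db-Fb.
The figured bass 43 indicates second inversion, placing the fifth (Db) in the bass: Db-Fb-G-Bb.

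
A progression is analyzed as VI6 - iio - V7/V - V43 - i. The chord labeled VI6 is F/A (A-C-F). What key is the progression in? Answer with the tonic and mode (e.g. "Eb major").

A minor

The anchor chord is a major triad on F, labeled VI6.
If F is scale degree 6 and the mode makes that degree carry a major triad, the tonic is A and the mode is minor.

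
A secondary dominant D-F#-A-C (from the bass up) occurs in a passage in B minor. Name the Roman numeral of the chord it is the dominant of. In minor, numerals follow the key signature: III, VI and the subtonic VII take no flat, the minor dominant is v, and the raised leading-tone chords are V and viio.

The chord is a dominant seventh chord on D.
A dominant resolves down a perfect fifth: D → G. In B minor, G is scale degree 6, i.e. VI.

VI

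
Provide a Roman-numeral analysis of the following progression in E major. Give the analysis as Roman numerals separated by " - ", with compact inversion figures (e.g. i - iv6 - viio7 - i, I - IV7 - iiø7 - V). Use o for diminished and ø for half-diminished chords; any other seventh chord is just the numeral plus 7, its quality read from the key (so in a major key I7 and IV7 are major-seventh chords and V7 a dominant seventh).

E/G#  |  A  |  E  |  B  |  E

I6 - IV - I - V - I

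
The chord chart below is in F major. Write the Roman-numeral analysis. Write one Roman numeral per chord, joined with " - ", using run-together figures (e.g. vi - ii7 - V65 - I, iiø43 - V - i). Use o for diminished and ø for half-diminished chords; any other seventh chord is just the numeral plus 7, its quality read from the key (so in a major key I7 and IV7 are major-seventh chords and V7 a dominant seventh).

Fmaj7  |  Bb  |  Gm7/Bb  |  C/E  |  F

Fmaj7: root F is the tonic; major seventh chord there is I7.
Bb: major triad on Bb = scale degree 4 → IV.
Gm7/Bb: root G is the supertonic; minor seventh chord there is ii65.
C/E: root C is the dominant; major triad there is V6.
F: major triad on F = scale degree 1 → I.

I7 - IV - ii65 - V6 - I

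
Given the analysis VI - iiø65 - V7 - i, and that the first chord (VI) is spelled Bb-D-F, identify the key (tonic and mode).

D minor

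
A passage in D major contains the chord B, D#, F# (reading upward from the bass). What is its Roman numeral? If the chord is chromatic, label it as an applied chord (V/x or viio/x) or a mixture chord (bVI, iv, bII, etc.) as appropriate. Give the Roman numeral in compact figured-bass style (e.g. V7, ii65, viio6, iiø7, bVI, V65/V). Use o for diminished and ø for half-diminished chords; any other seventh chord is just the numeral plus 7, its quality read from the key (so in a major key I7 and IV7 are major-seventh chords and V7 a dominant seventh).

V/ii

Stacked in thirds the chord is B-D#-F#: a major triad on B.
B is not a diatonic chord root with this quality in D major, but it lies a perfect fifth above E (ii), so the chord functions as an applied dominant of ii.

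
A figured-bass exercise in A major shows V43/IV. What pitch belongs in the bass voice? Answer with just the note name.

The applied chord V43/IV is rooted on A: A-C#-E-G.
The figure 43 means second inversion — the fifth is in the bass.

E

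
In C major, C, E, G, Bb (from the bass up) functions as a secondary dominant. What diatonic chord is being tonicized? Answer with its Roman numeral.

IV

The chord is a dominant seventh chord on C.
A dominant resolves down a perfect fifth: C → F. In C major, F is scale degree 4, i.e. IV.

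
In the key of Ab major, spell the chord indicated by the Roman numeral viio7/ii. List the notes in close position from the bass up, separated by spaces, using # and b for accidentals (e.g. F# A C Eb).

The slash marks an applied leading-tone chord: viio of ii. In Ab major, ii is Bb, so the leading tone to it is A, a half step below.
Building a fully diminished seventh chord on A gives A-C-Eb-Gb.

A C Eb Gb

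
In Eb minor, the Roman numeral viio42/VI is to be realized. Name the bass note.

Abb

The applied chord viio42/VI is rooted on Bb: Bb-Db-Fb-Abb.
The figure 42 means third inversion — the seventh is in the bass.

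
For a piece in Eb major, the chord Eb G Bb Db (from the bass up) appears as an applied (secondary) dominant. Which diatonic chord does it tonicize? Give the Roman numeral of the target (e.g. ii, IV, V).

IV

The chord is a dominant seventh chord on Eb.
A dominant resolves down a perfect fifth: Eb → Ab. In Eb major, Ab is scale degree 4, i.e. IV.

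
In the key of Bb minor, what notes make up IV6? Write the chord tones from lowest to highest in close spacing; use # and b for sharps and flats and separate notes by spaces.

G Bb Eb

Scale degree 4 in Bb minor is Eb; here the chord built on it is altered to a major triad. IV6 is the major subdominant, borrowed from the parallel major.
So the chord is Eb-G-Bb, a major triad.
With the 6 figure the chord is in first inversion; from the bass G upward in close position it reads G-Bb-Eb.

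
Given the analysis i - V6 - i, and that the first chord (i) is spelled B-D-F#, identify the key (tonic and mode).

The chord Bm is a minor triad rooted on B; its label is i.
If B is scale degree 1 and the mode makes that degree carry a minor triad, the tonic is B and the mode is minor.

B minor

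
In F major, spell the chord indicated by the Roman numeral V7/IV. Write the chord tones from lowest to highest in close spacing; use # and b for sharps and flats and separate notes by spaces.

F A C Eb

V7/IV is a secondary dominant — the dominant seventh of IV. IV in F major is Bb, so the applied chord's root is F, a perfect fifth above.
Building a dominant seventh chord on F gives F-A-C-Eb.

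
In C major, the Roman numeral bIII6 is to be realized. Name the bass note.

G

bIII in C major has root Eb; the chord is Eb-G-Bb.
The figure 6 means first inversion — the third is in the bass.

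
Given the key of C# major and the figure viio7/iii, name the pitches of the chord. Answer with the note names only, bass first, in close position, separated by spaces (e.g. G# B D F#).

D## F## A# C#

viio7/iii is a secondary leading-tone chord. The target iii is E# in C# major; the applied chord is rooted a semitone below, on D##.
Building a fully diminished seventh chord on D## gives D##-F##-A#-C#.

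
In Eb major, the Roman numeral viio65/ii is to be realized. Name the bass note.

The applied chord viio65/ii is rooted on E: E-G-Bb-Db.
The figure 65 means first inversion — the third is in the bass.

G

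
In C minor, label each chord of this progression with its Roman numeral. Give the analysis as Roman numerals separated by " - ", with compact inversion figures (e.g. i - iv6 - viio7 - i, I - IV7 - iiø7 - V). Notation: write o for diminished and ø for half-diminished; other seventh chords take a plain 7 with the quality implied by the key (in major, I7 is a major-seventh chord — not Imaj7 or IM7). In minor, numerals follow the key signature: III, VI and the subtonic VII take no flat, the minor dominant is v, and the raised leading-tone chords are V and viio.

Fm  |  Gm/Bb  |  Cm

Fm: minor triad on F = scale degree 4 → iv.
Gm/Bb: root G is the dominant; minor triad there is v6.
Cm: root C is the tonic; minor triad there is i.

iv - v6 - i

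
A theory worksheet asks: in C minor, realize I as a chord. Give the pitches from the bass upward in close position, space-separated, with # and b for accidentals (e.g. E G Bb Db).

C E G

I is the major tonic (Picardy third), borrowed from the parallel major. In C minor that root is C.
So the chord is C-E-G.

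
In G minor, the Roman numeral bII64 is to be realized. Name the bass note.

Eb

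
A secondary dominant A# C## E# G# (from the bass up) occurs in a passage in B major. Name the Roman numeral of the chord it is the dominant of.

The chord is a dominant seventh chord on A#.
A dominant resolves down a perfect fifth: A# → D#. In B major, D# is scale degree 3, i.e. iii.

iii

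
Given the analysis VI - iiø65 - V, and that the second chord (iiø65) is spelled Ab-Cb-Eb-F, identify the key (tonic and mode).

Eb minor

The chord Fm7b5/Ab is a half-diminished seventh chord rooted on F; its label is iiø65.
iiø65 on F implies F is the supertonic; that puts the tonic at Eb, and the lowercase numeral fits minor mode.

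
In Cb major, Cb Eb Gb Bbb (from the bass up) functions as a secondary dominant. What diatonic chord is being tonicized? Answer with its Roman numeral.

IV

The chord is a dominant seventh chord on Cb.
A dominant resolves down a perfect fifth: Cb → Fb. In Cb major, Fb is scale degree 4, i.e. IV.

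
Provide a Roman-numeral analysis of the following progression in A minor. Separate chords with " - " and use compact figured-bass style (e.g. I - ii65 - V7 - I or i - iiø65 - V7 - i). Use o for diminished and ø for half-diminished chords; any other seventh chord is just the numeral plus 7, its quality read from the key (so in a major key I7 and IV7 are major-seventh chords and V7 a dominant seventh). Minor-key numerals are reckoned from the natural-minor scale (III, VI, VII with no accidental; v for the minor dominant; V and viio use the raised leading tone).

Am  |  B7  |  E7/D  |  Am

Am has root A, degree 1 in A minor, so i.
B7: chromatic; B is V of V, so V7/V.
E7/D has root E, degree 5 in A minor, so V42.
Am has root A, degree 1 in A minor, so i.

i - V7/V - V42 - i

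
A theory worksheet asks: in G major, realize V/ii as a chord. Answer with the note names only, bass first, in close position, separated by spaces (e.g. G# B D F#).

V/ii is a secondary dominant — the dominant triad of ii. ii in G major is A, so the applied chord's root is E, a perfect fifth above.
Building a major triad on E gives E-G#-B.

E G# B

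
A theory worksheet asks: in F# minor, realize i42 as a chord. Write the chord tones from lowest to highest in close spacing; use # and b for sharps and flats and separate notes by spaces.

E F# A C#

The numeral's case and figure indicate a minor seventh chord. In F# minor its root, the tonic, is F#.
That chord is spelled F#-A-C#-E.
With the 42 figure the chord is in third inversion; from the bass E upward in close position it reads E-F#-A-C#.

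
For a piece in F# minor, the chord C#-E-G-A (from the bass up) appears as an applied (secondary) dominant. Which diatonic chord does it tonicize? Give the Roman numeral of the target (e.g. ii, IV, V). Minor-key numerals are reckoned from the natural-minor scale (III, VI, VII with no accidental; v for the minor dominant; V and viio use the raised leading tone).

VI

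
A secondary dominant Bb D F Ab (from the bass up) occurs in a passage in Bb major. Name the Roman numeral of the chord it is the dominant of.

The chord is a dominant seventh chord on Bb.
A dominant resolves down a perfect fifth: Bb → Eb. In Bb major, Eb is scale degree 4, i.e. IV.

IV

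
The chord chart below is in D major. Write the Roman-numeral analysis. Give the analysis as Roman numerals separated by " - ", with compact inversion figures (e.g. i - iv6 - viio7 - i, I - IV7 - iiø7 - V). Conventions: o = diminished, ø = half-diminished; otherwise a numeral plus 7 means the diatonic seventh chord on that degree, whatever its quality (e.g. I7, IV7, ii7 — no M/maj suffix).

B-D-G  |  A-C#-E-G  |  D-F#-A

IV6 - V7 - I

B-D-G has root G, degree 4 in D major, so IV6.
A-C#-E-G: dominant seventh chord on A = scale degree 5 → V7.
D-F#-A: root D is the tonic; major triad there is I.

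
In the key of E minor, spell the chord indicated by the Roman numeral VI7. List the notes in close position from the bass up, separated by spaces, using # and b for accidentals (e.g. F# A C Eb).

C E G B

In E minor, the submediant is C, and the diatonic chord built there is a major seventh chord.
Stacking thirds from C gives C-E-G-B.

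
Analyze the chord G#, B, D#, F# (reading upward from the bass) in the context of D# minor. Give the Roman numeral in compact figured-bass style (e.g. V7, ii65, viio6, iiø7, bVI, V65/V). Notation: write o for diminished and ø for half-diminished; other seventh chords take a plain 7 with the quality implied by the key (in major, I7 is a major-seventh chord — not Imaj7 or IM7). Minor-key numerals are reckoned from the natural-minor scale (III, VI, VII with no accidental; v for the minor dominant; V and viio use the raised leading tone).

iv7

The pitches G#-B-D#-F# form a minor seventh chord rooted on G#.
In D# minor, G# is the subdominant; the diatonic minor seventh chord there is iv7.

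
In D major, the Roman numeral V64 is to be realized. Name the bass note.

E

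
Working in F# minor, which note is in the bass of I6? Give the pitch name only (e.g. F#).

A#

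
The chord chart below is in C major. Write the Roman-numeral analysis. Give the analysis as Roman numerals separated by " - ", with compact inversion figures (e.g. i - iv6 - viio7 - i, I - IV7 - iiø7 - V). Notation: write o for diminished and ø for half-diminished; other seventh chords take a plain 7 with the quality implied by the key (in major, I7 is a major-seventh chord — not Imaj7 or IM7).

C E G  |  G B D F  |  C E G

I - V7 - I

C-E-G has root C, degree 1 in C major, so I.
G-B-D-F has root G, degree 5 in C major, so V7.
C-E-G: major triad on C = scale degree 1 → I.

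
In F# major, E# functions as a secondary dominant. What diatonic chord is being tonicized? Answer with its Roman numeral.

The chord is a major triad on E#.
A dominant resolves down a perfect fifth: E# → A#. In F# major, A# is scale degree 3, i.e. iii.

iii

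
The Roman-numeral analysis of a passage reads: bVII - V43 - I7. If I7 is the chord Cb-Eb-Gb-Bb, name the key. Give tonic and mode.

Cb major

The anchor chord is a major seventh chord on Cb, labeled I7.
If Cb is scale degree 1 and the mode makes that degree carry a major seventh chord, the tonic is Cb and the mode is major.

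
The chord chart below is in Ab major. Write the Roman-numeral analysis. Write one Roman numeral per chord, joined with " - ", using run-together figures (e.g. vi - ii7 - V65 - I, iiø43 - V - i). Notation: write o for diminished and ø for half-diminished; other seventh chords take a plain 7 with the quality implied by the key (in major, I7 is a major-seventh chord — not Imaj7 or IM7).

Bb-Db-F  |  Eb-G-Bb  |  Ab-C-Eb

ii - V - I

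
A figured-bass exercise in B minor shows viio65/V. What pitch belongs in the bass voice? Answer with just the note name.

The applied chord viio65/V is rooted on E#: E#-G#-B-D.
The figure 65 means first inversion — the third is in the bass.

G#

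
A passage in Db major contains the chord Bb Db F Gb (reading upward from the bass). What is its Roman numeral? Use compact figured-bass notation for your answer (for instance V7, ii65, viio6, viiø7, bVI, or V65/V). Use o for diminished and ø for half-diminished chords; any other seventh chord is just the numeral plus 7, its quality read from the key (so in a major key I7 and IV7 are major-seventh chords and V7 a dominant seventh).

The pitches Gb-Bb-Db-F form a major seventh chord rooted on Gb.
Gb is scale degree 4 in Db major, and a major seventh chord on that degree is written IV7.
With Bb in the bass the chord is in first inversion, so the figured bass is 65.

IV65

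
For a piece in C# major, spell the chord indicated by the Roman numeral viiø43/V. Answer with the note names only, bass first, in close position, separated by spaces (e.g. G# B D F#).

C# E# F## A#

The slash marks an applied leading-tone chord: viio of V. In C# major, V is G#, so the leading tone to it is F##, a half step below.
Building a half-diminished seventh chord on F## gives F##-A#-C#-E#.
The figured bass 43 indicates second inversion, placing the fifth (C#) in the bass: C#-E#-F##-A#.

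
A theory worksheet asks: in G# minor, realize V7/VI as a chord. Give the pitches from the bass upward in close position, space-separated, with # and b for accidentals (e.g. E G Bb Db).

The slash means an applied dominant: we want the dominant of VI. In G# minor, VI is E major, and its dominant is built on B.
Building a dominant seventh chord on B gives B-D#-F#-A.

B D# F# A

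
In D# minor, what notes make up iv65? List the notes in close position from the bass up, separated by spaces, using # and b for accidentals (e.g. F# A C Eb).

In D# minor, scale degree 4 is G#, and the diatonic chord built there is a minor seventh chord.
Stacking thirds from G# gives G#-B-D#-F#.
The figured bass 65 indicates first inversion, placing the third (B) in the bass: B-D#-F#-G#.

B D# F# G#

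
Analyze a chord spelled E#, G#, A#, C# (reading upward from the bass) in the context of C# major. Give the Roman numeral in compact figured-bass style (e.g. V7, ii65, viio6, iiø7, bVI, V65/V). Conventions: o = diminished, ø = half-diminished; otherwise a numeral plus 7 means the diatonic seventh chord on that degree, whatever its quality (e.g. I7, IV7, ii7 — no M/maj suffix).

vi43

The pitches A#-C#-E#-G# form a minor seventh chord rooted on A#.
A# is scale degree 6 in C# major, and a minor seventh chord on that degree is written vi7.
With E# in the bass the chord is in second inversion, so the figured bass is 43.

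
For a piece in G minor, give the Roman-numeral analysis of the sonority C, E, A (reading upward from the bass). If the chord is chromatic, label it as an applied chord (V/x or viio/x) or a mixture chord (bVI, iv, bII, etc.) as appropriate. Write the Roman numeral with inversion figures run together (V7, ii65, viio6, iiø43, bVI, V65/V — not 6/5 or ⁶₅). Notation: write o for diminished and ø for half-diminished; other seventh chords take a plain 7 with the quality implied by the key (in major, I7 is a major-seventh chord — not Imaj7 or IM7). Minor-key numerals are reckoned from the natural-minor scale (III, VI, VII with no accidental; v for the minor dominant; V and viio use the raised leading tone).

The pitches A-C-E form a minor triad rooted on A.
A is the second degree of G minor. This is the minor supertonic, borrowed from the parallel major (the Dorian ii).
With C in the bass the chord is in first inversion, so the figured bass is 6.

ii6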